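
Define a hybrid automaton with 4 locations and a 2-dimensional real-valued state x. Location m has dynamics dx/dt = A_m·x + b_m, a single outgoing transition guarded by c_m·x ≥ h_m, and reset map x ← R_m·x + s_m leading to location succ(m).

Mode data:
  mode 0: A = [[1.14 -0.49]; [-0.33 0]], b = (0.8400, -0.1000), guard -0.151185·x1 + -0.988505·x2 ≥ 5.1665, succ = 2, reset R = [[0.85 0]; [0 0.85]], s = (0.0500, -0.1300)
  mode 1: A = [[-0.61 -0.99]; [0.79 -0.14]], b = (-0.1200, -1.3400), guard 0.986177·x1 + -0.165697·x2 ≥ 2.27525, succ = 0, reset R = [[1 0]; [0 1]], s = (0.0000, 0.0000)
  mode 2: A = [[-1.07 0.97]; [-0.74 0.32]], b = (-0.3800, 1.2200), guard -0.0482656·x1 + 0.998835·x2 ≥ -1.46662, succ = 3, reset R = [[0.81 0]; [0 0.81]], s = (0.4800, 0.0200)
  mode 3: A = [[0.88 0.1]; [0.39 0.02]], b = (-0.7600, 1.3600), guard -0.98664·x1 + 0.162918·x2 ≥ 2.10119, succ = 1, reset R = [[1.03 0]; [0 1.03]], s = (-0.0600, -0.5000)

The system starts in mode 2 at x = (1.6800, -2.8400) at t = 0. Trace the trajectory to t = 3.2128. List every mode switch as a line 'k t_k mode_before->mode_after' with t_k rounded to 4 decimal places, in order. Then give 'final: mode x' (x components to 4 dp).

Mode 2: guard c·x = -1.4666 hit at Δt = 1.5165 (t = 1.5165), x⁻ = (-1.6709, -1.5491) → reset → x⁺ = (-0.8734, -1.2347), jump to mode 3
Mode 3: guard c·x = 2.1012 hit at Δt = 0.6338 (t = 2.1503), x⁻ = (-2.2546, -0.7565) → reset → x⁺ = (-2.3822, -1.2792), jump to mode 1
Mode 1: flow for 1.0625 to horizon, guard not reached → x = (0.6041, -3.0844)

1 1.5165 2->3
2 2.1503 3->1
final: 1 0.6041 -3.0844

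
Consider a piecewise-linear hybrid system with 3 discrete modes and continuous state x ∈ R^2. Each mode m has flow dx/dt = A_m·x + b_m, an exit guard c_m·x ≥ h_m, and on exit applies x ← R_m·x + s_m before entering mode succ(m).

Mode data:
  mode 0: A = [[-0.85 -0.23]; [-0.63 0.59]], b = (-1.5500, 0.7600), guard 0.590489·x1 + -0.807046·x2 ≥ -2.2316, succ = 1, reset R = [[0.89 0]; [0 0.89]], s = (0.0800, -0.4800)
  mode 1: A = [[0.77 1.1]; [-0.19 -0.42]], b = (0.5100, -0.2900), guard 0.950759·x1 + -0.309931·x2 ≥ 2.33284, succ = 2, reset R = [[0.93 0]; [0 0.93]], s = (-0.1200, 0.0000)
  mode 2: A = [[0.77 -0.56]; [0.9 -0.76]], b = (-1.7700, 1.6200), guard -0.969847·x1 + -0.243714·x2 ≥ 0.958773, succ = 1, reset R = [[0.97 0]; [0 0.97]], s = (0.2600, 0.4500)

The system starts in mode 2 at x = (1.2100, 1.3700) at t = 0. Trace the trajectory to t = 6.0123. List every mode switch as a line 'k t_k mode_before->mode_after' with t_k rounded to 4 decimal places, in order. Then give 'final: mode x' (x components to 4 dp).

1 0.9756 2->1
2 2.4853 1->2
3 4.2663 2->1
4 5.6141 1->2
final: 2 2.1474 1.9727

Mode 2: guard c·x = 0.9588 hit at Δt = 0.9756 (t = 0.9756), x⁻ = (-1.4195, 1.7148) → reset → x⁺ = (-1.1169, 2.1133), jump to mode 1
Mode 1: guard c·x = 2.3328 hit at Δt = 1.5097 (t = 2.4853), x⁻ = (2.6573, 0.6246) → reset → x⁺ = (2.3513, 0.5809), jump to mode 2
Mode 2: guard c·x = 0.9588 hit at Δt = 1.7810 (t = 4.2663), x⁻ = (-1.5429, 2.2057) → reset → x⁺ = (-1.2366, 2.5896), jump to mode 1
Mode 1: guard c·x = 2.3328 hit at Δt = 1.3478 (t = 5.6141), x⁻ = (2.7840, 1.0133) → reset → x⁺ = (2.4691, 0.9423), jump to mode 2
Mode 2: flow for 0.3982 to horizon, guard not reached → x = (2.1474, 1.9727)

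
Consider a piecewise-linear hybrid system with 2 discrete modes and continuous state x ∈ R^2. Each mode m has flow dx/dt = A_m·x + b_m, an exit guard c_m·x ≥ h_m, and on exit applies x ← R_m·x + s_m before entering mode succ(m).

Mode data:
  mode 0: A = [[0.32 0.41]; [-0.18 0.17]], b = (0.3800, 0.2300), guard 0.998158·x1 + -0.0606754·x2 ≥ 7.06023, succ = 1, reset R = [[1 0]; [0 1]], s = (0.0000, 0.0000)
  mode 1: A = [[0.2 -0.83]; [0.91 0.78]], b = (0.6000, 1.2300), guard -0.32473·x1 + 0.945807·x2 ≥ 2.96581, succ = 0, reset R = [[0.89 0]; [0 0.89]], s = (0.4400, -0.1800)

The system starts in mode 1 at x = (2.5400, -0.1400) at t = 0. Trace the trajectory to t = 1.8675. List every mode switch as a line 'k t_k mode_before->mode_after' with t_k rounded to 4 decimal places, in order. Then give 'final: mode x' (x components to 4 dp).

Mode 1: guard c·x = 2.9658 hit at Δt = 0.8190 (t = 0.8190), x⁻ = (2.3186, 3.9318) → reset → x⁺ = (2.5036, 3.3193), jump to mode 0
Mode 0: flow for 1.0485 to horizon, guard not reached → x = (5.7176, 3.4108)

1 0.8190 1->0
final: 0 5.7176 3.4108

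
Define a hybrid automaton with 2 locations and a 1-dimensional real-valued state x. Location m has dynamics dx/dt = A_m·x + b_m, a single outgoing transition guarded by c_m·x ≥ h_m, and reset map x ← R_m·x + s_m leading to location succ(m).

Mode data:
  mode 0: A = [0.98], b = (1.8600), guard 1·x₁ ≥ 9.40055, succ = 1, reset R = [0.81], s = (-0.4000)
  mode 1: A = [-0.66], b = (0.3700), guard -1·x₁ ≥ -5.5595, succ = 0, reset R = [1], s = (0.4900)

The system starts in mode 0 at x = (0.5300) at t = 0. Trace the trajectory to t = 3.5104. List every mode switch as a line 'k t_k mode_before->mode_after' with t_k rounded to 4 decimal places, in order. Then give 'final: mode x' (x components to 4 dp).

1 1.5690 0->1
2 2.0023 1->0
3 2.3613 0->1
4 2.7946 1->0
5 3.1536 0->1
final: 1 5.8184

Mode 0: guard c·x = 9.4006 hit at Δt = 1.5690 (t = 1.5690), x⁻ = (9.4006) → reset → x⁺ = (7.2144), jump to mode 1
Mode 1: guard c·x = -5.5595 hit at Δt = 0.4333 (t = 2.0023), x⁻ = (5.5595) → reset → x⁺ = (6.0495), jump to mode 0
Mode 0: guard c·x = 9.4006 hit at Δt = 0.3590 (t = 2.3613), x⁻ = (9.4006) → reset → x⁺ = (7.2144), jump to mode 1
Mode 1: guard c·x = -5.5595 hit at Δt = 0.4333 (t = 2.7946), x⁻ = (5.5595) → reset → x⁺ = (6.0495), jump to mode 0
Mode 0: guard c·x = 9.4006 hit at Δt = 0.3590 (t = 3.1536), x⁻ = (9.4005) → reset → x⁺ = (7.2144), jump to mode 1
Mode 1: flow for 0.3568 to horizon, guard not reached → x = (5.8184)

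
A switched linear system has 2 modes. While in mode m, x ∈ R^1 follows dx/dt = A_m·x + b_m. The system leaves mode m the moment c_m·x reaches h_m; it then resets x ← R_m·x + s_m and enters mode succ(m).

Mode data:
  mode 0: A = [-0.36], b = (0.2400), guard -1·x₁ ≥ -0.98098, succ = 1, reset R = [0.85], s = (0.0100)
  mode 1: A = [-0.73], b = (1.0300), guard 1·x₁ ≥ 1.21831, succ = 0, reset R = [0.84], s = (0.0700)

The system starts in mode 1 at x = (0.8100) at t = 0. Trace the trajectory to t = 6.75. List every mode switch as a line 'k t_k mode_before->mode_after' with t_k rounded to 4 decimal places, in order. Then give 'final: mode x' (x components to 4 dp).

1 1.5584 1->0
2 2.4077 0->1
3 3.8867 1->0
4 4.7360 0->1
5 6.2150 1->0
final: 0 1.0186

Mode 1: guard c·x = 1.2183 hit at Δt = 1.5584 (t = 1.5584), x⁻ = (1.2183) → reset → x⁺ = (1.0934), jump to mode 0
Mode 0: guard c·x = -0.9810 hit at Δt = 0.8492 (t = 2.4077), x⁻ = (0.9810) → reset → x⁺ = (0.8438), jump to mode 1
Mode 1: guard c·x = 1.2183 hit at Δt = 1.4791 (t = 3.8867), x⁻ = (1.2183) → reset → x⁺ = (1.0934), jump to mode 0
Mode 0: guard c·x = -0.9810 hit at Δt = 0.8492 (t = 4.7360), x⁻ = (0.9810) → reset → x⁺ = (0.8438), jump to mode 1
Mode 1: guard c·x = 1.2183 hit at Δt = 1.4791 (t = 6.2150), x⁻ = (1.2183) → reset → x⁺ = (1.0934), jump to mode 0
Mode 0: flow for 0.5350 to horizon, guard not reached → x = (1.0186)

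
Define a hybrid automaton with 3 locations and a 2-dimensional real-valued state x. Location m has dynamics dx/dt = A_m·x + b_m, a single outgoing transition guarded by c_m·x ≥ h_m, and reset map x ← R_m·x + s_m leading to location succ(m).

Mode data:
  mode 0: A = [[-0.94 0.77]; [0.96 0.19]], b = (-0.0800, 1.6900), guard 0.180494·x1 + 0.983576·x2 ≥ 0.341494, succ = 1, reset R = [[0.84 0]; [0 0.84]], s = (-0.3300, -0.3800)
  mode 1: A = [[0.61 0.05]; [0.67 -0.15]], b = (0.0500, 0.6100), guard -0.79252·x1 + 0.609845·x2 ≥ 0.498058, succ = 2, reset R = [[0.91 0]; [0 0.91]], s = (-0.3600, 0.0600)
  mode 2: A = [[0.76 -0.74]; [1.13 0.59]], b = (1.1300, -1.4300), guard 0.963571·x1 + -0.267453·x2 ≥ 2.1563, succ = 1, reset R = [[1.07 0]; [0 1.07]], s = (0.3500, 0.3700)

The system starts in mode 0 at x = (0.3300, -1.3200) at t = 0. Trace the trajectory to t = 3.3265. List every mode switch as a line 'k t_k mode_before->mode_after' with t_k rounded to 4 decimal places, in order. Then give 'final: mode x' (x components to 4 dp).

Mode 0: guard c·x = 0.3415 hit at Δt = 1.0784 (t = 1.0784), x⁻ = (-0.1078, 0.3670) → reset → x⁺ = (-0.4206, -0.0717), jump to mode 1
Mode 1: guard c·x = 0.4981 hit at Δt = 0.5681 (t = 1.6465), x⁻ = (-0.5605, 0.0883) → reset → x⁺ = (-0.8701, 0.1404), jump to mode 2
Mode 2: guard c·x = 2.1563 hit at Δt = 1.1807 (t = 2.8272), x⁻ = (1.5467, -2.4900) → reset → x⁺ = (2.0049, -2.2943), jump to mode 1
Mode 1: flow for 0.4993 to horizon, guard not reached → x = (2.6975, -1.0826)

1 1.0784 0->1
2 1.6465 1->2
3 2.8272 2->1
final: 1 2.6975 -1.0826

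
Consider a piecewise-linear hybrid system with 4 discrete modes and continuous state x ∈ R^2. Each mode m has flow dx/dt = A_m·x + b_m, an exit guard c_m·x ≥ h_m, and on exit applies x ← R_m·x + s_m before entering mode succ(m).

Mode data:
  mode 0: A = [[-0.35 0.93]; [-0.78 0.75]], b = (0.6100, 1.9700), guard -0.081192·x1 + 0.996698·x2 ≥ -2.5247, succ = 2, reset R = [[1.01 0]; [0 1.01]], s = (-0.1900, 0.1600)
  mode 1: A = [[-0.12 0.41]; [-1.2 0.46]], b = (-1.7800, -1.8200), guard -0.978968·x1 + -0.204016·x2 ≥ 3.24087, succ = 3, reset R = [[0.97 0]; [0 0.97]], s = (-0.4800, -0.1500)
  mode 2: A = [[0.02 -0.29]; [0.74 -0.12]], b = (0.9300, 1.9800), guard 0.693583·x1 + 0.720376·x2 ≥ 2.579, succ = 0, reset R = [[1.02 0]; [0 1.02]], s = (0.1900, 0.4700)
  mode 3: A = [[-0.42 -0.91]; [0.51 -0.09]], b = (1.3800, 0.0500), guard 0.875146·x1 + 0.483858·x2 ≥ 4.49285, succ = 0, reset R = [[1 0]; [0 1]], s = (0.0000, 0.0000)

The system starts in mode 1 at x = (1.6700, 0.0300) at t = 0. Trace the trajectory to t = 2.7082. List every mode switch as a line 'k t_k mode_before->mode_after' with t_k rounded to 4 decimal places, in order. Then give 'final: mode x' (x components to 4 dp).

Mode 1: guard c·x = 3.2409 hit at Δt = 1.5310 (t = 1.5310), x⁻ = (-2.4893, -3.9404) → reset → x⁺ = (-2.8946, -3.9722), jump to mode 3
Mode 3: flow for 1.1772 to horizon, guard not reached → x = (2.8199, -3.3403)

1 1.5310 1->3
final: 3 2.8199 -3.3403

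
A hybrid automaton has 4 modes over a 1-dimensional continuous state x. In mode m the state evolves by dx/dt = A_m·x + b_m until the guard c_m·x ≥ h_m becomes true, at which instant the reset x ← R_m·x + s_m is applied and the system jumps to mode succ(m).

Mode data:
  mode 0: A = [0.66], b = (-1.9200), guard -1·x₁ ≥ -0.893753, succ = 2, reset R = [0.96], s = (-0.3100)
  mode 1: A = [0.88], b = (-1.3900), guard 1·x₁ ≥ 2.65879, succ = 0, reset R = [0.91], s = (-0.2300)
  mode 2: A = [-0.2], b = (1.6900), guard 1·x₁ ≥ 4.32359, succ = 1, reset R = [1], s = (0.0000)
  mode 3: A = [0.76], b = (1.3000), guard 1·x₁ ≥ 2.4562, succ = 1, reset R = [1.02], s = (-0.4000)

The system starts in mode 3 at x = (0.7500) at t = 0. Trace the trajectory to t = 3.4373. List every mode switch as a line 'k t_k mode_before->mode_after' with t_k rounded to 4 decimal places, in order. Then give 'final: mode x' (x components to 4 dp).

1 0.6931 3->1
2 1.5103 1->0
3 3.0707 0->2
final: 2 1.1067

Mode 3: guard c·x = 2.4562 hit at Δt = 0.6931 (t = 0.6931), x⁻ = (2.4562) → reset → x⁺ = (2.1053), jump to mode 1
Mode 1: guard c·x = 2.6588 hit at Δt = 0.8172 (t = 1.5103), x⁻ = (2.6588) → reset → x⁺ = (2.1895), jump to mode 0
Mode 0: guard c·x = -0.8938 hit at Δt = 1.5604 (t = 3.0707), x⁻ = (0.8938) → reset → x⁺ = (0.5480), jump to mode 2
Mode 2: flow for 0.3666 to horizon, guard not reached → x = (1.1067)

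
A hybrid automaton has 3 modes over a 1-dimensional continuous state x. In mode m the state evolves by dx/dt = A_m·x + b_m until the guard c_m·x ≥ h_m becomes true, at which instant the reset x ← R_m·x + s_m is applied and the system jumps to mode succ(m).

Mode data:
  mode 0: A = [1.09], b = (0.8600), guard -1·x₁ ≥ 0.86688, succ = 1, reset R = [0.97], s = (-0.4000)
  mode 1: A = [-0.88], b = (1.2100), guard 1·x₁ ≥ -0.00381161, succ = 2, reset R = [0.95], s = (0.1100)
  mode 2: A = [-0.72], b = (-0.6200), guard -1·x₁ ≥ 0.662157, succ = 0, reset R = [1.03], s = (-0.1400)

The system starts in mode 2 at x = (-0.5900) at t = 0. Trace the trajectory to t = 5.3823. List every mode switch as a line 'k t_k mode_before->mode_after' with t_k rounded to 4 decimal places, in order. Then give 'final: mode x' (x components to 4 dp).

Mode 2: guard c·x = 0.6622 hit at Δt = 0.4298 (t = 0.4298), x⁻ = (-0.6622) → reset → x⁺ = (-0.8220), jump to mode 0
Mode 0: guard c·x = 0.8669 hit at Δt = 0.7870 (t = 1.2168), x⁻ = (-0.8669) → reset → x⁺ = (-1.2409), jump to mode 1
Mode 1: guard c·x = -0.0038 hit at Δt = 0.7277 (t = 1.9445), x⁻ = (-0.0038) → reset → x⁺ = (0.1064), jump to mode 2
Mode 2: guard c·x = 0.6622 hit at Δt = 2.1967 (t = 4.1412), x⁻ = (-0.6622) → reset → x⁺ = (-0.8220), jump to mode 0
Mode 0: guard c·x = 0.8669 hit at Δt = 0.7870 (t = 4.9282), x⁻ = (-0.8669) → reset → x⁺ = (-1.2409), jump to mode 1
Mode 1: flow for 0.4541 to horizon, guard not reached → x = (-0.3792)

1 0.4298 2->0
2 1.2168 0->1
3 1.9445 1->2
4 4.1412 2->0
5 4.9282 0->1
final: 1 -0.3792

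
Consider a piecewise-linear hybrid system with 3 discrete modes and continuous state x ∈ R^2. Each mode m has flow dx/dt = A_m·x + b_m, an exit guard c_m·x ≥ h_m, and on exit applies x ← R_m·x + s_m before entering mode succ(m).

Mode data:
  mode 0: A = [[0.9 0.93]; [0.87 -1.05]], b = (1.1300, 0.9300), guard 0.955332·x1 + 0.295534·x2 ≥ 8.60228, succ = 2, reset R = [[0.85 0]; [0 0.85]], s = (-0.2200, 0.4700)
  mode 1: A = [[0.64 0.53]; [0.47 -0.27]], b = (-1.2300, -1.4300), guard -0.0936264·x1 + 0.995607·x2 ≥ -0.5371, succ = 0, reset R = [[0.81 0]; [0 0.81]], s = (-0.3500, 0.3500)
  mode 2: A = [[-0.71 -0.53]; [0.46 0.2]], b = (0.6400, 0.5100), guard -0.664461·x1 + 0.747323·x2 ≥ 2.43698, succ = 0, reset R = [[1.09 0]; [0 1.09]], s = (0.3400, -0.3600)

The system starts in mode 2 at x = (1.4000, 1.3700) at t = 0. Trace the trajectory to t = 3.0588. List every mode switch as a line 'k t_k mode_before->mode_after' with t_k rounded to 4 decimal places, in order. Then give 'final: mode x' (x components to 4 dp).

Mode 2: guard c·x = 2.4370 hit at Δt = 1.4276 (t = 1.4276), x⁻ = (-0.0895, 3.1814) → reset → x⁺ = (0.2424, 3.1077), jump to mode 0
Mode 0: guard c·x = 8.6023 hit at Δt = 1.0905 (t = 2.5181), x⁻ = (7.8028, 3.8846) → reset → x⁺ = (6.4124, 3.7719), jump to mode 2
Mode 2: flow for 0.5407 to horizon, guard not reached → x = (3.4924, 5.7898)

1 1.4276 2->0
2 2.5181 0->2
final: 2 3.4924 5.7898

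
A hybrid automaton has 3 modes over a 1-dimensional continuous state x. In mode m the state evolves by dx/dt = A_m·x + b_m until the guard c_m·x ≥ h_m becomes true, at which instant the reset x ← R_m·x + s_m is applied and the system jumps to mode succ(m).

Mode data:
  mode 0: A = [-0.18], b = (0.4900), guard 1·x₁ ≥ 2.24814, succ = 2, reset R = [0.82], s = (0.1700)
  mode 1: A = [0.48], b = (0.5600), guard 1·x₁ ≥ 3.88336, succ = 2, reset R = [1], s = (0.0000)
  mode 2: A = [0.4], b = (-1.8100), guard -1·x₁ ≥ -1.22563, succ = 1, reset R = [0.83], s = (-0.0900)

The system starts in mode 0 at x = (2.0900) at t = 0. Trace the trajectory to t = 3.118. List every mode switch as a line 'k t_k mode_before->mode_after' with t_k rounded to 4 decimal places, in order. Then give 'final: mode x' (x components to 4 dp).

Mode 0: guard c·x = 2.2481 hit at Δt = 1.5992 (t = 1.5992), x⁻ = (2.2481) → reset → x⁺ = (2.0135), jump to mode 2
Mode 2: guard c·x = -1.2256 hit at Δt = 0.6821 (t = 2.2813), x⁻ = (1.2256) → reset → x⁺ = (0.9273), jump to mode 1
Mode 1: flow for 0.8367 to horizon, guard not reached → x = (1.9621)

1 1.5992 0->2
2 2.2813 2->1
final: 1 1.9621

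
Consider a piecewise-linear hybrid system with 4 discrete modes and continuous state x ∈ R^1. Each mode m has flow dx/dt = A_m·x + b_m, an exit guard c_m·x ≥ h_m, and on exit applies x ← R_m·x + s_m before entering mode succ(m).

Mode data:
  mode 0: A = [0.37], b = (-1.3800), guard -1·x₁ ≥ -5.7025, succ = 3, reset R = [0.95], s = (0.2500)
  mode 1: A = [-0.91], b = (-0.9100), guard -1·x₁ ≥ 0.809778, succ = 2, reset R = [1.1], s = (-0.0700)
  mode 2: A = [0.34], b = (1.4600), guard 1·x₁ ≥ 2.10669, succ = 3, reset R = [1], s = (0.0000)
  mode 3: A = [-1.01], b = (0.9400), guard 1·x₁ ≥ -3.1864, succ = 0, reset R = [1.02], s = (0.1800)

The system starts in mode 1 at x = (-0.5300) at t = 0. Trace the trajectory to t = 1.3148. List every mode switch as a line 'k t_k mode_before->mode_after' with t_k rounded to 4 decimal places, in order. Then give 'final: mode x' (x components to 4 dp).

1 0.9940 1->2
final: 2 -0.5766

Mode 1: guard c·x = 0.8098 hit at Δt = 0.9940 (t = 0.9940), x⁻ = (-0.8098) → reset → x⁺ = (-0.9608), jump to mode 2
Mode 2: flow for 0.3208 to horizon, guard not reached → x = (-0.5766)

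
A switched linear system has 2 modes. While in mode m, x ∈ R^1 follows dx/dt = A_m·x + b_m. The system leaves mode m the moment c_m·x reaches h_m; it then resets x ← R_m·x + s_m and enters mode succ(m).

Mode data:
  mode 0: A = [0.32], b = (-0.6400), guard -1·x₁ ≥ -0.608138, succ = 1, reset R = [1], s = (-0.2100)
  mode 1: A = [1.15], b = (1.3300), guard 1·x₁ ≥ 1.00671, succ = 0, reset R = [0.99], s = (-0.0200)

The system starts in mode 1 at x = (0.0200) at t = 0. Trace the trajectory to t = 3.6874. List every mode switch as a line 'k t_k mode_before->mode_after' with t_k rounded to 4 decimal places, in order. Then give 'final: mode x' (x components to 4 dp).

Mode 1: guard c·x = 1.0067 hit at Δt = 0.5296 (t = 0.5296), x⁻ = (1.0067) → reset → x⁺ = (0.9766), jump to mode 0
Mode 0: guard c·x = -0.6081 hit at Δt = 0.9611 (t = 1.4907), x⁻ = (0.6081) → reset → x⁺ = (0.3981), jump to mode 1
Mode 1: guard c·x = 1.0067 hit at Δt = 0.2873 (t = 1.7780), x⁻ = (1.0067) → reset → x⁺ = (0.9766), jump to mode 0
Mode 0: guard c·x = -0.6081 hit at Δt = 0.9611 (t = 2.7391), x⁻ = (0.6081) → reset → x⁺ = (0.3981), jump to mode 1
Mode 1: guard c·x = 1.0067 hit at Δt = 0.2873 (t = 3.0263), x⁻ = (1.0067) → reset → x⁺ = (0.9766), jump to mode 0
Mode 0: flow for 0.6611 to horizon, guard not reached → x = (0.7356)

1 0.5296 1->0
2 1.4907 0->1
3 1.7780 1->0
4 2.7391 0->1
5 3.0263 1->0
final: 0 0.7356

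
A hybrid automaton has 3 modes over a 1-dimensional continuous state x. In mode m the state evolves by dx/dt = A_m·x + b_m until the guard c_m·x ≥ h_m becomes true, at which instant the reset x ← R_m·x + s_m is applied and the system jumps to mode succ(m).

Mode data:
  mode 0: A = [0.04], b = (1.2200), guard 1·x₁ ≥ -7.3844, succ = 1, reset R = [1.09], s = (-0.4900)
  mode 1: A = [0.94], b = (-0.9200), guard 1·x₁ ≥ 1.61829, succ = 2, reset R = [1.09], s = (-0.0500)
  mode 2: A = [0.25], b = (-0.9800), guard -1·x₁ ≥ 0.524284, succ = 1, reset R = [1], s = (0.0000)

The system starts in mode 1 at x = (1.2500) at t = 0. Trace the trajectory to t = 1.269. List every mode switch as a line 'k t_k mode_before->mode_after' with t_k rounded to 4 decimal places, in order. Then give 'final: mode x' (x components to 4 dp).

Mode 1: guard c·x = 1.6183 hit at Δt = 0.9124 (t = 0.9124), x⁻ = (1.6183) → reset → x⁺ = (1.7139), jump to mode 2
Mode 2: flow for 0.3566 to horizon, guard not reached → x = (1.5082)

1 0.9124 1->2
final: 2 1.5082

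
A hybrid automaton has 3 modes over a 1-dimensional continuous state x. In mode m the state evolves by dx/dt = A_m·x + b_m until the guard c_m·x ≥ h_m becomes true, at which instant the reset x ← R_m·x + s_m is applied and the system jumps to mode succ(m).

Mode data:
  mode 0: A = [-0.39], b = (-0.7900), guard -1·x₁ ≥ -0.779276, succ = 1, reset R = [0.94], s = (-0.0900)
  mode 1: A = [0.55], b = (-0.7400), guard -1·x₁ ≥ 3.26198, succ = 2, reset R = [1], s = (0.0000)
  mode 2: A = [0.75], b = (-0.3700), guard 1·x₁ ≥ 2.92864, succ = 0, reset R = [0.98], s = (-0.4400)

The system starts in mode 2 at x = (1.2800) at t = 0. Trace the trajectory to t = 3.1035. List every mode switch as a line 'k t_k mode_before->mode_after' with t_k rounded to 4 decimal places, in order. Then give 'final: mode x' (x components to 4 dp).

1 1.5067 2->0
2 2.6934 0->1
final: 1 0.4647

Mode 2: guard c·x = 2.9286 hit at Δt = 1.5067 (t = 1.5067), x⁻ = (2.9286) → reset → x⁺ = (2.4301), jump to mode 0
Mode 0: guard c·x = -0.7793 hit at Δt = 1.1867 (t = 2.6934), x⁻ = (0.7793) → reset → x⁺ = (0.6425), jump to mode 1
Mode 1: flow for 0.4101 to horizon, guard not reached → x = (0.4647)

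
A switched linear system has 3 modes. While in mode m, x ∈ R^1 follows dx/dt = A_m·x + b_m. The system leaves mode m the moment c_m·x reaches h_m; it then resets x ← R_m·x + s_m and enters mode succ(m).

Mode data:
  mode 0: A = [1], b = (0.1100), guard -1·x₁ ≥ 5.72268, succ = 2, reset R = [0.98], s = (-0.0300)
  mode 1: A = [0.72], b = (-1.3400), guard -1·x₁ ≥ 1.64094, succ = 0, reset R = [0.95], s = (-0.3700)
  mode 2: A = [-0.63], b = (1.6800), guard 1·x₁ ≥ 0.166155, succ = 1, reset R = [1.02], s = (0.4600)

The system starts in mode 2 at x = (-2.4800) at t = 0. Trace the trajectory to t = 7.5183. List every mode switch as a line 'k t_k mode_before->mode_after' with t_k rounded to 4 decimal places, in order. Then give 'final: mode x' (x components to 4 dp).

1 1.1458 2->1
2 2.5972 1->0
3 3.7240 0->2
4 5.6293 2->1
5 7.0807 1->0
final: 0 -2.9274

Mode 2: guard c·x = 0.1662 hit at Δt = 1.1458 (t = 1.1458), x⁻ = (0.1662) → reset → x⁺ = (0.6295), jump to mode 1
Mode 1: guard c·x = 1.6409 hit at Δt = 1.4514 (t = 2.5972), x⁻ = (-1.6409) → reset → x⁺ = (-1.9289), jump to mode 0
Mode 0: guard c·x = 5.7227 hit at Δt = 1.1268 (t = 3.7240), x⁻ = (-5.7227) → reset → x⁺ = (-5.6382), jump to mode 2
Mode 2: guard c·x = 0.1662 hit at Δt = 1.9053 (t = 5.6293), x⁻ = (0.1662) → reset → x⁺ = (0.6295), jump to mode 1
Mode 1: guard c·x = 1.6409 hit at Δt = 1.4514 (t = 7.0807), x⁻ = (-1.6409) → reset → x⁺ = (-1.9289), jump to mode 0
Mode 0: flow for 0.4376 to horizon, guard not reached → x = (-2.9274)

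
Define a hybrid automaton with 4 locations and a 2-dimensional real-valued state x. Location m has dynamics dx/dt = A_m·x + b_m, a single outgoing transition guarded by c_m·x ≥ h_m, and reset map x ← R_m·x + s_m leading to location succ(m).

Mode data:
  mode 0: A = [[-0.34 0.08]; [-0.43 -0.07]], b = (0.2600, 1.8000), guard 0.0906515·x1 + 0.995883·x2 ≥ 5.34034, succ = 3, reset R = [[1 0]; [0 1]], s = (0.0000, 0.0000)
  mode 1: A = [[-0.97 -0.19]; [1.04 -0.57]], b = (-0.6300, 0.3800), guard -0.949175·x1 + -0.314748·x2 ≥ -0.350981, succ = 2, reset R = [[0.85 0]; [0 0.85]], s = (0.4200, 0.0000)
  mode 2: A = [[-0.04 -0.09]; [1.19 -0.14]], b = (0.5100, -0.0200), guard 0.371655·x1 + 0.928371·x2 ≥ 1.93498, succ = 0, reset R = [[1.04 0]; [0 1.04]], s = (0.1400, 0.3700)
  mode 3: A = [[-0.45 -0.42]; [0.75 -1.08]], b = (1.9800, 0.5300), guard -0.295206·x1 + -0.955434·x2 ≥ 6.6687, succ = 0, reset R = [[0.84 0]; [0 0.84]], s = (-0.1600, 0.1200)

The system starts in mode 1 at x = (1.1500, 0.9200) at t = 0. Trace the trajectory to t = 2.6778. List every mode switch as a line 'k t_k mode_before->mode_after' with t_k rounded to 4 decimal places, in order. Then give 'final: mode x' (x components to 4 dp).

1 0.8765 1->2
2 2.1757 2->0
final: 0 1.1091 2.7502

Mode 1: guard c·x = -0.3510 hit at Δt = 0.8765 (t = 0.8765), x⁻ = (-0.0081, 1.1397) → reset → x⁺ = (0.4131, 0.9687), jump to mode 2
Mode 2: guard c·x = 1.9350 hit at Δt = 1.2992 (t = 2.1757), x⁻ = (0.8895, 1.7282) → reset → x⁺ = (1.0651, 2.1673), jump to mode 0
Mode 0: flow for 0.5021 to horizon, guard not reached → x = (1.1091, 2.7502)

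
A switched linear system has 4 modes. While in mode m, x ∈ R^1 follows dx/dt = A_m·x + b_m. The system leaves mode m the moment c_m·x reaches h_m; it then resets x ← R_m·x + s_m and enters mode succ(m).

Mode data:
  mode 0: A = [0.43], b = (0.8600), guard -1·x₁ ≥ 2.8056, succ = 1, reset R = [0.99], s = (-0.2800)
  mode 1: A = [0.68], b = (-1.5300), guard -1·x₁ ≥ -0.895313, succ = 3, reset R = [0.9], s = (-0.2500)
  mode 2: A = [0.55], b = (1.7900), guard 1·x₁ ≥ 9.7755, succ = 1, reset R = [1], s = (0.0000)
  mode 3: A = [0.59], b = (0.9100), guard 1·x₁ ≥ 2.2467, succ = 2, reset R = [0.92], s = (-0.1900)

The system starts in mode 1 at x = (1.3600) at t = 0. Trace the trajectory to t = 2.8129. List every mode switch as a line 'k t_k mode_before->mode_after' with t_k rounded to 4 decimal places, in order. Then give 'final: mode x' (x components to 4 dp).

Mode 1: guard c·x = -0.8953 hit at Δt = 0.6178 (t = 0.6178), x⁻ = (0.8953) → reset → x⁺ = (0.5558), jump to mode 3
Mode 3: guard c·x = 2.2467 hit at Δt = 1.0018 (t = 1.6196), x⁻ = (2.2467) → reset → x⁺ = (1.8770), jump to mode 2
Mode 2: flow for 1.1933 to horizon, guard not reached → x = (6.6373)

1 0.6178 1->3
2 1.6196 3->2
final: 2 6.6373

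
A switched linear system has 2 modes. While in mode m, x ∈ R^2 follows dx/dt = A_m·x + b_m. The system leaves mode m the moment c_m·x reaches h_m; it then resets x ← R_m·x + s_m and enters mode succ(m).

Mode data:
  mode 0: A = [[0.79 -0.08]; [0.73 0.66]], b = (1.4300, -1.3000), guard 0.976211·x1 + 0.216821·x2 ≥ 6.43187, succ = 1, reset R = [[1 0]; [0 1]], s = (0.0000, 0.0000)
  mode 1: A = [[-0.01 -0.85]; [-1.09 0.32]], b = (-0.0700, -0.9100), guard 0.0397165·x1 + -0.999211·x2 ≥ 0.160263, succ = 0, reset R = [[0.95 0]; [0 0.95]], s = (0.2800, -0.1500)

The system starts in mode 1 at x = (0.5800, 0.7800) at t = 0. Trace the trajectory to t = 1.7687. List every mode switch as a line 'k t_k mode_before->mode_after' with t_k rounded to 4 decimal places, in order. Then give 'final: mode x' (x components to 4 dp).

1 0.7428 1->0
final: 0 3.6589 -0.6070

Mode 1: guard c·x = 0.1603 hit at Δt = 0.7428 (t = 0.7428), x⁻ = (0.3247, -0.1475) → reset → x⁺ = (0.5885, -0.2901), jump to mode 0
Mode 0: flow for 1.0259 to horizon, guard not reached → x = (3.6589, -0.6070)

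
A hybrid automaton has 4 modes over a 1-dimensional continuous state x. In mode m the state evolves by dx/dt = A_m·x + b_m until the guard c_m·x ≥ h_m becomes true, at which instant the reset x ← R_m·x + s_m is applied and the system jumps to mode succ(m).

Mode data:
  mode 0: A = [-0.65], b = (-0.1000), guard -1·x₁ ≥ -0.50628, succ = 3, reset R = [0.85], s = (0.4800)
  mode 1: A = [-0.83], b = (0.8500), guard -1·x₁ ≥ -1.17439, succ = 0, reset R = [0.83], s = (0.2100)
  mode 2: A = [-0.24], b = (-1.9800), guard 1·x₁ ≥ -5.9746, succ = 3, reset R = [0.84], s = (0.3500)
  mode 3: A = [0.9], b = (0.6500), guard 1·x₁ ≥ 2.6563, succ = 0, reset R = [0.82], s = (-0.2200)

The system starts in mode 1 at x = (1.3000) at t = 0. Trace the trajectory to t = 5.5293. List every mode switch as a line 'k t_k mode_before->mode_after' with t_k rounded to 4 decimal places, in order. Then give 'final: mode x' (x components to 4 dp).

1 0.7319 1->0
2 1.8195 0->3
3 2.6276 3->0
4 4.4168 0->3
5 5.2249 3->0
final: 0 1.5790

Mode 1: guard c·x = -1.1744 hit at Δt = 0.7319 (t = 0.7319), x⁻ = (1.1744) → reset → x⁺ = (1.1847), jump to mode 0
Mode 0: guard c·x = -0.5063 hit at Δt = 1.0876 (t = 1.8195), x⁻ = (0.5063) → reset → x⁺ = (0.9103), jump to mode 3
Mode 3: guard c·x = 2.6563 hit at Δt = 0.8081 (t = 2.6276), x⁻ = (2.6563) → reset → x⁺ = (1.9582), jump to mode 0
Mode 0: guard c·x = -0.5063 hit at Δt = 1.7892 (t = 4.4168), x⁻ = (0.5063) → reset → x⁺ = (0.9103), jump to mode 3
Mode 3: guard c·x = 2.6563 hit at Δt = 0.8081 (t = 5.2249), x⁻ = (2.6563) → reset → x⁺ = (1.9582), jump to mode 0
Mode 0: flow for 0.3044 to horizon, guard not reached → x = (1.5790)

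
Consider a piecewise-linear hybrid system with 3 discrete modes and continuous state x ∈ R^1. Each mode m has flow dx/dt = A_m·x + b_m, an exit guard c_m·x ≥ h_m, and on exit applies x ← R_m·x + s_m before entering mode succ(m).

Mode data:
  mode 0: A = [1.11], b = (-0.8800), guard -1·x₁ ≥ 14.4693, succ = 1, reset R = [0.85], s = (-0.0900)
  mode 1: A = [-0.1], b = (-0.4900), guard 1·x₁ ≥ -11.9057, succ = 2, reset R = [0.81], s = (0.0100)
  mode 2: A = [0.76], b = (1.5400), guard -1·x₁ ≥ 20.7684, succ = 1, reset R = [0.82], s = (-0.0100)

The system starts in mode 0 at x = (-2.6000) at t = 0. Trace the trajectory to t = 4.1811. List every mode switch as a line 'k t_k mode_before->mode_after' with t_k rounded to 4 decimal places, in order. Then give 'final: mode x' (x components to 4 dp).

1 1.3547 0->1
2 2.0217 1->2
3 3.2081 2->1
final: 1 -15.9145

Mode 0: guard c·x = 14.4693 hit at Δt = 1.3547 (t = 1.3547), x⁻ = (-14.4693) → reset → x⁺ = (-12.3889), jump to mode 1
Mode 1: guard c·x = -11.9057 hit at Δt = 0.6670 (t = 2.0217), x⁻ = (-11.9057) → reset → x⁺ = (-9.6336), jump to mode 2
Mode 2: guard c·x = 20.7684 hit at Δt = 1.1864 (t = 3.2081), x⁻ = (-20.7684) → reset → x⁺ = (-17.0401), jump to mode 1
Mode 1: flow for 0.9730 to horizon, guard not reached → x = (-15.9145)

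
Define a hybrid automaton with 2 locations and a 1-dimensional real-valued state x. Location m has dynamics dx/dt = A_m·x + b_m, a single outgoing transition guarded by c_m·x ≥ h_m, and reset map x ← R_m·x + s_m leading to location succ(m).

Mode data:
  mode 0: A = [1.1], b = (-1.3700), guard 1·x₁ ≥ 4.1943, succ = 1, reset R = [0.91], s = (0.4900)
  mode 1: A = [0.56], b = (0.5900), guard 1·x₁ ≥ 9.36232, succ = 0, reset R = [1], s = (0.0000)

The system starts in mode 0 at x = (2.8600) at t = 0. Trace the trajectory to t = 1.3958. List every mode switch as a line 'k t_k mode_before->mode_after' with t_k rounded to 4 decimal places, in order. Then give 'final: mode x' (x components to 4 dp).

1 0.5476 0->1
final: 1 7.5659

Mode 0: guard c·x = 4.1943 hit at Δt = 0.5476 (t = 0.5476), x⁻ = (4.1943) → reset → x⁺ = (4.3068), jump to mode 1
Mode 1: flow for 0.8482 to horizon, guard not reached → x = (7.5659)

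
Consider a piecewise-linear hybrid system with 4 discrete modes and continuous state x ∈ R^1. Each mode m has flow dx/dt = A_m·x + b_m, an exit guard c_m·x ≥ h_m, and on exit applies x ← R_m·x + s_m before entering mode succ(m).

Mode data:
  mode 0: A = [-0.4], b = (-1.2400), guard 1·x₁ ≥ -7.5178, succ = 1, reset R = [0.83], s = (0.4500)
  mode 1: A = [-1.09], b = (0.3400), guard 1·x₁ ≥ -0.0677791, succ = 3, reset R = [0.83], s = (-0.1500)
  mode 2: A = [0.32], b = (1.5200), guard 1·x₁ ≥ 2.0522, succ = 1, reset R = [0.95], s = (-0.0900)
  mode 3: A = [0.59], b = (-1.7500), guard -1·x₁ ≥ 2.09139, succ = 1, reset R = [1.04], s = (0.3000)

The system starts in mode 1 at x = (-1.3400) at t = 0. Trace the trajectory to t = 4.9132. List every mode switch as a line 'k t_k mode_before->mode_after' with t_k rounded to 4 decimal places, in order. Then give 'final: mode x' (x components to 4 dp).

1 1.3489 1->3
2 2.1394 3->1
3 3.7457 1->3
4 4.5362 3->1
final: 1 -1.1381

Mode 1: guard c·x = -0.0678 hit at Δt = 1.3489 (t = 1.3489), x⁻ = (-0.0678) → reset → x⁺ = (-0.2063), jump to mode 3
Mode 3: guard c·x = 2.0914 hit at Δt = 0.7905 (t = 2.1394), x⁻ = (-2.0914) → reset → x⁺ = (-1.8750), jump to mode 1
Mode 1: guard c·x = -0.0678 hit at Δt = 1.6063 (t = 3.7457), x⁻ = (-0.0678) → reset → x⁺ = (-0.2063), jump to mode 3
Mode 3: guard c·x = 2.0914 hit at Δt = 0.7905 (t = 4.5362), x⁻ = (-2.0914) → reset → x⁺ = (-1.8750), jump to mode 1
Mode 1: flow for 0.3770 to horizon, guard not reached → x = (-1.1381)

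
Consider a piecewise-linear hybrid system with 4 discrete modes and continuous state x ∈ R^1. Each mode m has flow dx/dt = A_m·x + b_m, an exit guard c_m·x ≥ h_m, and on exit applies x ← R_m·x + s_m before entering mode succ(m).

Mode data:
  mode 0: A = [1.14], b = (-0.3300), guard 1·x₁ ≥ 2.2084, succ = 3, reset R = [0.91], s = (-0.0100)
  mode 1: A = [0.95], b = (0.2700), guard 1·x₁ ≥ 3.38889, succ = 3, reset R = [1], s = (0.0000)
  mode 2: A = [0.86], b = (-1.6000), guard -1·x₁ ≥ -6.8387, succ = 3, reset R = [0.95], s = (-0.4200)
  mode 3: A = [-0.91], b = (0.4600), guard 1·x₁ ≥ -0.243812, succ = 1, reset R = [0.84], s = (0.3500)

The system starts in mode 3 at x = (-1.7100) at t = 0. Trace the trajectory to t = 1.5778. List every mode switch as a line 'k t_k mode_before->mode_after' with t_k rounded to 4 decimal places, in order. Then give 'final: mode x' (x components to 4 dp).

1 1.1913 3->1
final: 1 0.3357

Mode 3: guard c·x = -0.2438 hit at Δt = 1.1913 (t = 1.1913), x⁻ = (-0.2438) → reset → x⁺ = (0.1452), jump to mode 1
Mode 1: flow for 0.3865 to horizon, guard not reached → x = (0.3357)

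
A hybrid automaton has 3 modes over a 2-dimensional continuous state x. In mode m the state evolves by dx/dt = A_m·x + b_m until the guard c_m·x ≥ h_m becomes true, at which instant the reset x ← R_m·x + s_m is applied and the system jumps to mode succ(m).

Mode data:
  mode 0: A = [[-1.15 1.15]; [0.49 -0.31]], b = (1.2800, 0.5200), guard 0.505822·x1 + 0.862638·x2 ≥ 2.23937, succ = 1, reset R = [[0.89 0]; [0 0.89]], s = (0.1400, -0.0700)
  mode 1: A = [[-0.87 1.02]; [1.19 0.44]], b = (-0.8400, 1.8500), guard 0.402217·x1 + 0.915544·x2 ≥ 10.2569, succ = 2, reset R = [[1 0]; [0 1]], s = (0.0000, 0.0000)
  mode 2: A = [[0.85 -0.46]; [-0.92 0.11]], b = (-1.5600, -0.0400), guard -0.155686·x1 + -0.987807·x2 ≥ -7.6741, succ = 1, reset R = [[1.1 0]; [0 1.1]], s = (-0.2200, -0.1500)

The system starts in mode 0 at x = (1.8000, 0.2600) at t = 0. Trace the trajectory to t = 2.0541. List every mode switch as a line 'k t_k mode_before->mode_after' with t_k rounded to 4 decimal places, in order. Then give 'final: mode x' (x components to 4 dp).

Mode 0: guard c·x = 2.2394 hit at Δt = 1.0229 (t = 1.0229), x⁻ = (1.9981, 1.4243) → reset → x⁺ = (1.9183, 1.1976), jump to mode 1
Mode 1: flow for 1.0312 to horizon, guard not reached → x = (3.3255, 7.6018)

1 1.0229 0->1
final: 1 3.3255 7.6018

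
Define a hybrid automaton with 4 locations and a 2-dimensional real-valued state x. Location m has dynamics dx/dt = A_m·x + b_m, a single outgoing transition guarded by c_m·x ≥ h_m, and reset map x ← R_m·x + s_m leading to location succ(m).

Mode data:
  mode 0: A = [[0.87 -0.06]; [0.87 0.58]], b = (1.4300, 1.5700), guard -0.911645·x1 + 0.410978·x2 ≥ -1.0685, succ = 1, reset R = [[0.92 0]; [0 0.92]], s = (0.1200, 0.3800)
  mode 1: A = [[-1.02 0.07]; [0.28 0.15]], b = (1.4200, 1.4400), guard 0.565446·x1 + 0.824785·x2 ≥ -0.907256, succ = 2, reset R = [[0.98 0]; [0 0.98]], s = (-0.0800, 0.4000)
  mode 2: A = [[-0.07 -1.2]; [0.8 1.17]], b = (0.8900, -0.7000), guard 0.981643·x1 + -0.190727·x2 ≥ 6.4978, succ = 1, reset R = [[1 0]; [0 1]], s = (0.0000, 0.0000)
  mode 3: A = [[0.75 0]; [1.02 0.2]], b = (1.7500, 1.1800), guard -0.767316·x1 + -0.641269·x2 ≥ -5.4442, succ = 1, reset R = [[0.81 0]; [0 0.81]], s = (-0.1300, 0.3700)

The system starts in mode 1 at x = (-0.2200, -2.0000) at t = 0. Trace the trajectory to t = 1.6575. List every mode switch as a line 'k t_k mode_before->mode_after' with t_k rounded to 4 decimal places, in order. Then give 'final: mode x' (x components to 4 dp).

Mode 1: guard c·x = -0.9073 hit at Δt = 0.5175 (t = 0.5175), x⁻ = (0.3942, -1.3703) → reset → x⁺ = (0.3063, -0.9428), jump to mode 2
Mode 2: flow for 1.1400 to horizon, guard not reached → x = (3.6235, -2.4790)

1 0.5175 1->2
final: 2 3.6235 -2.4790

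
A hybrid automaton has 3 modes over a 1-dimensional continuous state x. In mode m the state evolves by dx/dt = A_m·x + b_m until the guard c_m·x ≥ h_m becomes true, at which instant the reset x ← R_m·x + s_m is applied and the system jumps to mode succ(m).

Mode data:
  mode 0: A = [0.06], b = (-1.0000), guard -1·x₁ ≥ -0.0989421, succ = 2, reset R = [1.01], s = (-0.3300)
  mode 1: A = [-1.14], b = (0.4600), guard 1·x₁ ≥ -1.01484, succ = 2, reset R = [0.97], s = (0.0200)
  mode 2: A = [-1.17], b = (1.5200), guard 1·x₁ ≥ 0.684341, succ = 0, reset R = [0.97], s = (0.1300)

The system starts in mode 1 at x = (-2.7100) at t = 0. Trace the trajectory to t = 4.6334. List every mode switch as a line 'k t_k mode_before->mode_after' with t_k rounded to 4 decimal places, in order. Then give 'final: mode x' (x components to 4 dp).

Mode 1: guard c·x = -1.0148 hit at Δt = 0.6897 (t = 0.6897), x⁻ = (-1.0148) → reset → x⁺ = (-0.9644), jump to mode 2
Mode 2: guard c·x = 0.6843 hit at Δt = 1.1140 (t = 1.8037), x⁻ = (0.6843) → reset → x⁺ = (0.7938), jump to mode 0
Mode 0: guard c·x = -0.0989 hit at Δt = 0.7141 (t = 2.5178), x⁻ = (0.0989) → reset → x⁺ = (-0.2301), jump to mode 2
Mode 2: guard c·x = 0.6843 hit at Δt = 0.7788 (t = 3.2966), x⁻ = (0.6843) → reset → x⁺ = (0.7938), jump to mode 0
Mode 0: guard c·x = -0.0989 hit at Δt = 0.7141 (t = 4.0107), x⁻ = (0.0989) → reset → x⁺ = (-0.2301), jump to mode 2
Mode 2: flow for 0.6227 to horizon, guard not reached → x = (0.5611)

1 0.6897 1->2
2 1.8037 2->0
3 2.5178 0->2
4 3.2966 2->0
5 4.0107 0->2
final: 2 0.5611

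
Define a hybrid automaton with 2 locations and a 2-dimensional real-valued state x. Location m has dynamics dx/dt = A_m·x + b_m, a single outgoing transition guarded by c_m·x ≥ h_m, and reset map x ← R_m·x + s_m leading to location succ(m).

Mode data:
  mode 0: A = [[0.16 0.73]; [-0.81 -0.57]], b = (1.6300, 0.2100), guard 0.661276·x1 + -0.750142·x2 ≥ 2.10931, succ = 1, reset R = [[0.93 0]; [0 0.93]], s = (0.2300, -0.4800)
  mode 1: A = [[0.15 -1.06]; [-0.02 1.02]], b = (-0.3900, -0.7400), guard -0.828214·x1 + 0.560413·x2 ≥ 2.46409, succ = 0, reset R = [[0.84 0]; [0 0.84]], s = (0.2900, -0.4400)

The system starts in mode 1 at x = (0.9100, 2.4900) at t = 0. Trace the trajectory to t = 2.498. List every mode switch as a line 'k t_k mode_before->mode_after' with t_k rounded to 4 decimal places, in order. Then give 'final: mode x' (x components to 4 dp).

1 0.4385 1->0
2 1.6398 0->1
final: 1 4.4401 -2.0017

Mode 1: guard c·x = 2.4641 hit at Δt = 0.4385 (t = 0.4385), x⁻ = (-0.6187, 3.4825) → reset → x⁺ = (-0.2297, 2.4853), jump to mode 0
Mode 0: guard c·x = 2.1093 hit at Δt = 1.2013 (t = 1.6398), x⁻ = (3.3252, 0.1194) → reset → x⁺ = (3.3224, -0.3690), jump to mode 1
Mode 1: flow for 0.8582 to horizon, guard not reached → x = (4.4401, -2.0017)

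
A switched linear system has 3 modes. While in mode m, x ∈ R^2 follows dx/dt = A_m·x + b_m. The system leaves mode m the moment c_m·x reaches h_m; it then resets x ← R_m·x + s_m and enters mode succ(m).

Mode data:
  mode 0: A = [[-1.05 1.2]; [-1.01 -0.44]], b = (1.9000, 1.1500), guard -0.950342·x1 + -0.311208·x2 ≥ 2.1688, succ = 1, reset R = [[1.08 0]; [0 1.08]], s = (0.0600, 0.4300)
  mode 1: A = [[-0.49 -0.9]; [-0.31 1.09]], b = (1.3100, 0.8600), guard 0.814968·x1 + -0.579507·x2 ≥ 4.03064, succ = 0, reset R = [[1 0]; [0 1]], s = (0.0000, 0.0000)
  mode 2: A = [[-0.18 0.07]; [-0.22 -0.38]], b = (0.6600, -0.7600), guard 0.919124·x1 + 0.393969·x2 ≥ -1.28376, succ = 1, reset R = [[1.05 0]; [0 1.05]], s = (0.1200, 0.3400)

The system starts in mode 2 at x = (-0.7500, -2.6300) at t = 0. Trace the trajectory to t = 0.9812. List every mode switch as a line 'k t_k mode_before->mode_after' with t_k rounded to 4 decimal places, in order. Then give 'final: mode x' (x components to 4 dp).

1 0.6682 2->1
final: 1 0.8068 -2.8005

Mode 2: guard c·x = -1.2838 hit at Δt = 0.6682 (t = 0.6682), x⁻ = (-0.3602, -2.4181) → reset → x⁺ = (-0.2582, -2.1990), jump to mode 1
Mode 1: flow for 0.3130 to horizon, guard not reached → x = (0.8068, -2.8005)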